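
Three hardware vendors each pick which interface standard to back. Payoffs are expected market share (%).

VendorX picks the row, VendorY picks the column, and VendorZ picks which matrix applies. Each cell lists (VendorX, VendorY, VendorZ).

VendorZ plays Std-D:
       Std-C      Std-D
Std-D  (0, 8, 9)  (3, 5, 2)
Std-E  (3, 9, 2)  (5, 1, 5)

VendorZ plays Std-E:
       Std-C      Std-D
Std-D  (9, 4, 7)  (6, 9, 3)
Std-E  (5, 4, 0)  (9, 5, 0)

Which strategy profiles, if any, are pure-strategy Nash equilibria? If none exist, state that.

(Std-D, Std-C, Std-D): VendorX can switch to Std-E (0 → 3). Not NE.
(Std-D, Std-C, Std-E): VendorY can switch to Std-D (4 → 9). Not NE.
(Std-D, Std-D, Std-D): VendorX can switch to Std-E (3 → 5). Not NE.
(Std-D, Std-D, Std-E): VendorX can switch to Std-E (6 → 9). Not NE.
(Std-E, Std-C, Std-D): VendorX gets 3, best alternative 0; VendorY gets 9, best alternative 1; VendorZ gets 2, best alternative 0. No profitable deviation — NE.
(Std-E, Std-C, Std-E): VendorX can switch to Std-D (5 → 9). Not NE.
(Std-E, Std-D, Std-D): VendorY can switch to Std-C (1 → 9). Not NE.
(The remaining 1 profile has a profitable deviation by the same check.)

The unique pure-strategy Nash equilibrium is (Std-E, Std-C, Std-D).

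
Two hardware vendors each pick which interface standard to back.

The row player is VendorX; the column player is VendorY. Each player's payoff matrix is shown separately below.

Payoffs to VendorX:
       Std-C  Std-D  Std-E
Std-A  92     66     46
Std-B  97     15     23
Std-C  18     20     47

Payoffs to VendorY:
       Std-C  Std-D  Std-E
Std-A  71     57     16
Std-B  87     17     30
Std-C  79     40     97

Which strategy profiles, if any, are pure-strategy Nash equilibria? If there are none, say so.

Pure-strategy Nash equilibria: (Std-B, Std-C) and (Std-C, Std-E)

VendorX against Std-C: payoffs 92, 97, 18 → best response Std-B.
VendorX against Std-D: payoffs 66, 15, 20 → best response Std-A.
VendorX against Std-E: payoffs 46, 23, 47 → best response Std-C.
VendorY against Std-A: payoffs 71, 57, 16 → best response Std-C.
VendorY against Std-B: payoffs 87, 17, 30 → best response Std-C.
VendorY against Std-C: payoffs 79, 40, 97 → best response Std-E.
Mutual best responses: (Std-B, Std-C); (Std-C, Std-E).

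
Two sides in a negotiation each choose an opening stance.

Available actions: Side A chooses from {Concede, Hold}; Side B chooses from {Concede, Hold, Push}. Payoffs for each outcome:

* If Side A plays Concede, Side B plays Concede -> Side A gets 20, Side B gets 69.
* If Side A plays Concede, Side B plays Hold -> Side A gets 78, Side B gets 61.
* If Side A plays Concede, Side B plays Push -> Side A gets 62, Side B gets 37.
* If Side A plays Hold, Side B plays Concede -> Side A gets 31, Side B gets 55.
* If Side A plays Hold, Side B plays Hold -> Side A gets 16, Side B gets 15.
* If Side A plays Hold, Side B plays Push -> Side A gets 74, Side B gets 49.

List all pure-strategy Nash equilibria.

Pure NE: (Hold, Concede)

(Concede, Concede): Side A can switch to Hold (20 → 31). Not NE.
(Concede, Hold): Side B can switch to Concede (61 → 69). Not NE.
(Concede, Push): Side A can switch to Hold (62 → 74). Not NE.
(Hold, Concede): Side A gets 31, best alternative 20; Side B gets 55, best alternative 49. No profitable deviation — NE.
(Hold, Hold): Side A can switch to Concede (16 → 78). Not NE.
(Hold, Push): Side B can switch to Concede (49 → 55). Not NE.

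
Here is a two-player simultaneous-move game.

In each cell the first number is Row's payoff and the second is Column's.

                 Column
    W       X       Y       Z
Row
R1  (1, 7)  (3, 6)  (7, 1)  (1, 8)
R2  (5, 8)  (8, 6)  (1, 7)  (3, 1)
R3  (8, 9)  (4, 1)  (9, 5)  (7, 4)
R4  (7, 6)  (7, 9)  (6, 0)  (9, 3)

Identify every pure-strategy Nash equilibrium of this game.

For each player, find the best response to each opponent profile; mutual best responses are the pure NE.
Row against W: payoffs 1, 5, 8, 7 → best response R3.
Row against X: payoffs 3, 8, 4, 7 → best response R2.
Row against Y: payoffs 7, 1, 9, 6 → best response R3.
Row against Z: payoffs 1, 3, 7, 9 → best response R4.
Column against R1: payoffs 7, 6, 1, 8 → best response Z.
Column against R2: payoffs 8, 6, 7, 1 → best response W.
Column against R3: payoffs 9, 1, 5, 4 → best response W.
Column against R4: payoffs 6, 9, 0, 3 → best response X.
Mutual best responses: (R3, W).

Pure NE: (R3, W)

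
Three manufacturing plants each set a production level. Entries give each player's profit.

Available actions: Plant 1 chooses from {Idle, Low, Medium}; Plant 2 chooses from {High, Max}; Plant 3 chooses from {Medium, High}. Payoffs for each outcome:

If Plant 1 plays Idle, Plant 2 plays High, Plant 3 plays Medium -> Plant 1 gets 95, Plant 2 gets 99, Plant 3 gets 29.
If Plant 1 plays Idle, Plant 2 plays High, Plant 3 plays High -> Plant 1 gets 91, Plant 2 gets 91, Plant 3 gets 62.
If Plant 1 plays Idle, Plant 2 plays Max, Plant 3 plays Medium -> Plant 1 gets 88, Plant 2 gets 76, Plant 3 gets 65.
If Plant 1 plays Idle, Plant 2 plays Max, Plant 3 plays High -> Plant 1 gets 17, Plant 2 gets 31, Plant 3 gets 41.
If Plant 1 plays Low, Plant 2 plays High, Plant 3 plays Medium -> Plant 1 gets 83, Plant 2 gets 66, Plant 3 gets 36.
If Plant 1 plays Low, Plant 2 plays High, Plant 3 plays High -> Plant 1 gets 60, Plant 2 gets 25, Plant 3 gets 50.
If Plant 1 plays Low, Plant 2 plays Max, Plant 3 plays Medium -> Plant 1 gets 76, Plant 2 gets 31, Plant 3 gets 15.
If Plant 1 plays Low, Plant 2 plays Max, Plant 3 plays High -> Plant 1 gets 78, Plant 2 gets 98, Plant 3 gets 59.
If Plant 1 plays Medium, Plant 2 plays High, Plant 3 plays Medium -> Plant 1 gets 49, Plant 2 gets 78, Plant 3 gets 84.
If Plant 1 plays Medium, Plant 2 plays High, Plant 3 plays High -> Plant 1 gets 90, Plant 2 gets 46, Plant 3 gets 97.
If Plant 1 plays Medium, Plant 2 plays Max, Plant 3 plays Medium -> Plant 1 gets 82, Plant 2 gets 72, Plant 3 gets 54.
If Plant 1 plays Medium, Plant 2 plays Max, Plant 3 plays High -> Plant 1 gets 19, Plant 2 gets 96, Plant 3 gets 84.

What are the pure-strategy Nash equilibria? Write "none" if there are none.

Plant 1 against (High, Medium): payoffs 95, 83, 49 → best response Idle.
Plant 1 against (High, High): payoffs 91, 60, 90 → best response Idle.
Plant 1 against (Max, Medium): payoffs 88, 76, 82 → best response Idle.
Plant 1 against (Max, High): payoffs 17, 78, 19 → best response Low.
Plant 2 against (Idle, Medium): payoffs 99, 76 → best response High.
Plant 2 against (Idle, High): payoffs 91, 31 → best response High.
Plant 2 against (Low, Medium): payoffs 66, 31 → best response High.
Plant 2 against (Low, High): payoffs 25, 98 → best response Max.
Plant 2 against (Medium, Medium): payoffs 78, 72 → best response High.
Plant 2 against (Medium, High): payoffs 46, 96 → best response Max.
Plant 3 against (Idle, High): payoffs 29, 62 → best response High.
Plant 3 against (Idle, Max): payoffs 65, 41 → best response Medium.
Plant 3 against (Low, High): payoffs 36, 50 → best response High.
Plant 3 against (Low, Max): payoffs 15, 59 → best response High.
Plant 3 against (Medium, High): payoffs 84, 97 → best response High.
Plant 3 against (Medium, Max): payoffs 54, 84 → best response High.
Mutual best responses: (Idle, High, High); (Low, Max, High).

(Idle, High, High) and (Low, Max, High)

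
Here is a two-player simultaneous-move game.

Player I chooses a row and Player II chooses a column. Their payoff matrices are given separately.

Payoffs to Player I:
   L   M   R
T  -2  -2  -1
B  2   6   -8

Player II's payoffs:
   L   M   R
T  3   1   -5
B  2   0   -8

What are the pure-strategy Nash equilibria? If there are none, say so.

(B, L)

Player I against L: payoffs -2, 2 → best response B.
Player I against M: payoffs -2, 6 → best response B.
Player I against R: payoffs -1, -8 → best response T.
Player II against T: payoffs 3, 1, -5 → best response L.
Player II against B: payoffs 2, 0, -8 → best response L.
Mutual best responses: (B, L).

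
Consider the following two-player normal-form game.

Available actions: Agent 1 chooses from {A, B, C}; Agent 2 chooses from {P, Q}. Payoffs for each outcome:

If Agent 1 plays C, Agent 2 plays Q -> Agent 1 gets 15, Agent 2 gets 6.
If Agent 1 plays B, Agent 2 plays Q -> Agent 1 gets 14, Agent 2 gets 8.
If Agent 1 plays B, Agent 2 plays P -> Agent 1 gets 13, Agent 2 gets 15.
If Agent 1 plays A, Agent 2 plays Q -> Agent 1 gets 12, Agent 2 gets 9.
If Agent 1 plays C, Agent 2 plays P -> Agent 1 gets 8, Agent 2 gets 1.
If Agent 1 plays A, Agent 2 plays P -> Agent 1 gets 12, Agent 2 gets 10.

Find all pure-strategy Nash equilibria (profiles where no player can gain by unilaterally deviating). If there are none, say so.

(B, P); (C, Q)

Agent 1 against P: payoffs 12, 13, 8 → best response B.
Agent 1 against Q: payoffs 12, 14, 15 → best response C.
Agent 2 against A: payoffs 10, 9 → best response P.
Agent 2 against B: payoffs 15, 8 → best response P.
Agent 2 against C: payoffs 1, 6 → best response Q.
Mutual best responses: (B, P); (C, Q).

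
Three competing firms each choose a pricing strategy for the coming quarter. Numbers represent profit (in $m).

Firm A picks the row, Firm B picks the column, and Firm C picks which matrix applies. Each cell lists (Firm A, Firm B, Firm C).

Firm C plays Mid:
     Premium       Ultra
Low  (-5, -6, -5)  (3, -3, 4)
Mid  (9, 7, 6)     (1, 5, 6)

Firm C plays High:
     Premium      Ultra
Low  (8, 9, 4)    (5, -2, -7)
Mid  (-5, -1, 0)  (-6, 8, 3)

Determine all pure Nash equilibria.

(Low, Premium, High), (Low, Ultra, Mid), (Mid, Premium, Mid)

Firm A against (Premium, Mid): payoffs -5, 9 → best response Mid.
Firm A against (Premium, High): payoffs 8, -5 → best response Low.
Firm A against (Ultra, Mid): payoffs 3, 1 → best response Low.
Firm A against (Ultra, High): payoffs 5, -6 → best response Low.
Firm B against (Low, Mid): payoffs -6, -3 → best response Ultra.
Firm B against (Low, High): payoffs 9, -2 → best response Premium.
Firm B against (Mid, Mid): payoffs 7, 5 → best response Premium.
Firm B against (Mid, High): payoffs -1, 8 → best response Ultra.
Firm C against (Low, Premium): payoffs -5, 4 → best response High.
Firm C against (Low, Ultra): payoffs 4, -7 → best response Mid.
Firm C against (Mid, Premium): payoffs 6, 0 → best response Mid.
Firm C against (Mid, Ultra): payoffs 6, 3 → best response Mid.
Mutual best responses: (Low, Premium, High); (Low, Ultra, Mid); (Mid, Premium, Mid).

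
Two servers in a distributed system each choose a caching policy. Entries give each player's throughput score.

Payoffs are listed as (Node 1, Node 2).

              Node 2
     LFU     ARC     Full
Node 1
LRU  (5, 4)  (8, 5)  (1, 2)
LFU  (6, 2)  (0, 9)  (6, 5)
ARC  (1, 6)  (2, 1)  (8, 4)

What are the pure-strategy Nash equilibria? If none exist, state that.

(LRU, LFU): Node 1 can switch to LFU (5 → 6). Not NE.
(LRU, ARC): Node 1 gets 8, best alternative 2; Node 2 gets 5, best alternative 4. No profitable deviation — NE.
(LRU, Full): Node 1 can switch to LFU (1 → 6). Not NE.
(LFU, LFU): Node 2 can switch to ARC (2 → 9). Not NE.
(LFU, ARC): Node 1 can switch to LRU (0 → 8). Not NE.
(LFU, Full): Node 1 can switch to ARC (6 → 8). Not NE.
(ARC, LFU): Node 1 can switch to LRU (1 → 5). Not NE.
(ARC, ARC): Node 1 can switch to LRU (2 → 8). Not NE.
(ARC, Full): Node 2 can switch to LFU (4 → 6). Not NE.

(LRU, ARC)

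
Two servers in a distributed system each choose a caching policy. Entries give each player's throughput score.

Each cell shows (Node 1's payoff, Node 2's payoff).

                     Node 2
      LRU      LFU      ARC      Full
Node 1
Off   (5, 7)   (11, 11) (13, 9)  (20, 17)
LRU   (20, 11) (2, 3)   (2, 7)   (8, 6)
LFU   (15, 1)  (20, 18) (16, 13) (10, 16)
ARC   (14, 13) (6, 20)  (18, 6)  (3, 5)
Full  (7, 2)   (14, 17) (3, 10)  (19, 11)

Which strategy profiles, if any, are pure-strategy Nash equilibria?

Pure-strategy Nash equilibria: (Off, Full), (LRU, LRU), (LFU, LFU)

Node 1 against LRU: payoffs 5, 20, 15, 14, 7 → best response LRU.
Node 1 against LFU: payoffs 11, 2, 20, 6, 14 → best response LFU.
Node 1 against ARC: payoffs 13, 2, 16, 18, 3 → best response ARC.
Node 1 against Full: payoffs 20, 8, 10, 3, 19 → best response Off.
Node 2 against Off: payoffs 7, 11, 9, 17 → best response Full.
Node 2 against LRU: payoffs 11, 3, 7, 6 → best response LRU.
Node 2 against LFU: payoffs 1, 18, 13, 16 → best response LFU.
Node 2 against ARC: payoffs 13, 20, 6, 5 → best response LFU.
Node 2 against Full: payoffs 2, 17, 10, 11 → best response LFU.
Mutual best responses: (Off, Full); (LRU, LRU); (LFU, LFU).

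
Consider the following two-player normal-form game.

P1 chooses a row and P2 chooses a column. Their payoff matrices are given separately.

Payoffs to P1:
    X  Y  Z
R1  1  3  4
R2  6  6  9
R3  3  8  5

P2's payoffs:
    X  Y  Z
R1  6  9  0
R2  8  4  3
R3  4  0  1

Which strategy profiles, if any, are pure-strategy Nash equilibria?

(R2, X)

P1 against X: payoffs 1, 6, 3 → best response R2.
P1 against Y: payoffs 3, 6, 8 → best response R3.
P1 against Z: payoffs 4, 9, 5 → best response R2.
P2 against R1: payoffs 6, 9, 0 → best response Y.
P2 against R2: payoffs 8, 4, 3 → best response X.
P2 against R3: payoffs 4, 0, 1 → best response X.
Mutual best responses: (R2, X).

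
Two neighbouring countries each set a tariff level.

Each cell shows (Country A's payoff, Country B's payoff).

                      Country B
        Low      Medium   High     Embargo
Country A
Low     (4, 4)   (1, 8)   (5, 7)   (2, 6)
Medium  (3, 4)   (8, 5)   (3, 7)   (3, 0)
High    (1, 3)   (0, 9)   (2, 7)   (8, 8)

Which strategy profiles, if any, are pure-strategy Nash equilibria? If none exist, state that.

none

Check each profile: it is a Nash equilibrium iff no player can strictly gain by switching unilaterally.
(Low, Low): Country B can switch to Medium (4 → 8). Not NE.
(Low, Medium): Country A can switch to Medium (1 → 8). Not NE.
(Low, High): Country B can switch to Medium (7 → 8). Not NE.
(Low, Embargo): Country A can switch to Medium (2 → 3). Not NE.
(Medium, Low): Country A can switch to Low (3 → 4). Not NE.
(Medium, Medium): Country B can switch to High (5 → 7). Not NE.
(Medium, High): Country A can switch to Low (3 → 5). Not NE.
(Medium, Embargo): Country A can switch to High (3 → 8). Not NE.
(High, Low): Country A can switch to Low (1 → 4). Not NE.
(High, Medium): Country A can switch to Low (0 → 1). Not NE.
(The remaining 2 profiles each have a profitable deviation by the same check.)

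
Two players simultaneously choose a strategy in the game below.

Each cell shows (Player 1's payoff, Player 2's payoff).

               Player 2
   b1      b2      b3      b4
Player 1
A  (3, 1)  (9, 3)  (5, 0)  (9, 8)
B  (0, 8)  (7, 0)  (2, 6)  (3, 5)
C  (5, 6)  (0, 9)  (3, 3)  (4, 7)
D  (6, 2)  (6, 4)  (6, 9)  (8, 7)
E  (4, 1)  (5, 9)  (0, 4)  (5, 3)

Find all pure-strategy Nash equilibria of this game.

For each player, find the best response to each opponent profile; mutual best responses are the pure NE.
Player 1 against b1: payoffs 3, 0, 5, 6, 4 → best response D.
Player 1 against b2: payoffs 9, 7, 0, 6, 5 → best response A.
Player 1 against b3: payoffs 5, 2, 3, 6, 0 → best response D.
Player 1 against b4: payoffs 9, 3, 4, 8, 5 → best response A.
Player 2 against A: payoffs 1, 3, 0, 8 → best response b4.
Player 2 against B: payoffs 8, 0, 6, 5 → best response b1.
Player 2 against C: payoffs 6, 9, 3, 7 → best response b2.
Player 2 against D: payoffs 2, 4, 9, 7 → best response b3.
Player 2 against E: payoffs 1, 9, 4, 3 → best response b2.
Mutual best responses: (A, b4); (D, b3).

(A, b4); (D, b3)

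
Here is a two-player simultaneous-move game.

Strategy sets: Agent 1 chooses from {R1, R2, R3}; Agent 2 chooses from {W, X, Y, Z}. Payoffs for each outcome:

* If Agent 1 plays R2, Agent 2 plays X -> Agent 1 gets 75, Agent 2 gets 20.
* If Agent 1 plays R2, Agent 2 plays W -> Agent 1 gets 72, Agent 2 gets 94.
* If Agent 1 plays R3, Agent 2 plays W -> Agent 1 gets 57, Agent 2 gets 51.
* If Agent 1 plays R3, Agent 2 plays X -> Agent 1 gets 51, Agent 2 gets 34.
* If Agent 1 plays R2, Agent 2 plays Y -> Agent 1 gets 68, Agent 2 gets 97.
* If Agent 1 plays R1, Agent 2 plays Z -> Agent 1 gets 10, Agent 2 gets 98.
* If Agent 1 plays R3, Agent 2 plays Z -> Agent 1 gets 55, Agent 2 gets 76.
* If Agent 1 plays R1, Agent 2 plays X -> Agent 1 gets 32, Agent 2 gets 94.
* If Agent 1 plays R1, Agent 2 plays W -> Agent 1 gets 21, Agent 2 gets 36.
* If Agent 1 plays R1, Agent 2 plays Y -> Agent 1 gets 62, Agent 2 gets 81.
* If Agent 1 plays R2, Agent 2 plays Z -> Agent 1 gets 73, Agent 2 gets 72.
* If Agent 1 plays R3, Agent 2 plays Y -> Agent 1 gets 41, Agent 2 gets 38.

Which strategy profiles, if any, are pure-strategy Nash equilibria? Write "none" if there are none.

The unique pure-strategy Nash equilibrium is (R2, Y).

Mark each player's best response to every combination of opponents' strategies; a profile where every player is best-responding is a pure Nash equilibrium.
Agent 1 against W: payoffs 21, 72, 57 → best response R2.
Agent 1 against X: payoffs 32, 75, 51 → best response R2.
Agent 1 against Y: payoffs 62, 68, 41 → best response R2.
Agent 1 against Z: payoffs 10, 73, 55 → best response R2.
Agent 2 against R1: payoffs 36, 94, 81, 98 → best response Z.
Agent 2 against R2: payoffs 94, 20, 97, 72 → best response Y.
Agent 2 against R3: payoffs 51, 34, 38, 76 → best response Z.
Mutual best responses: (R2, Y).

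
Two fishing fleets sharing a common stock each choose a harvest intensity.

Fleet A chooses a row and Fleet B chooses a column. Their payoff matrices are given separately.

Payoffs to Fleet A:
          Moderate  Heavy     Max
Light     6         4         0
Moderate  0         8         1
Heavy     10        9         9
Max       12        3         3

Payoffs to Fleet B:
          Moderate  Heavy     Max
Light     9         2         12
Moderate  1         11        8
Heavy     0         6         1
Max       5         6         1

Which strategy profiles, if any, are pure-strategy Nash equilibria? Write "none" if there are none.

For each strategy profile, look for a profitable unilateral deviation.
(Light, Moderate): Fleet A can switch to Heavy (6 → 10). Not NE.
(Light, Heavy): Fleet A can switch to Moderate (4 → 8). Not NE.
(Light, Max): Fleet A can switch to Moderate (0 → 1). Not NE.
(Moderate, Moderate): Fleet A can switch to Light (0 → 6). Not NE.
(Moderate, Heavy): Fleet A can switch to Heavy (8 → 9). Not NE.
(Moderate, Max): Fleet A can switch to Heavy (1 → 9). Not NE.
(Heavy, Moderate): Fleet A can switch to Max (10 → 12). Not NE.
(Heavy, Heavy): Fleet A gets 9, best alternative 8; Fleet B gets 6, best alternative 1. No profitable deviation — NE.
(Heavy, Max): Fleet B can switch to Heavy (1 → 6). Not NE.
(The remaining 3 profiles each have a profitable deviation by the same check.)

(Heavy, Heavy)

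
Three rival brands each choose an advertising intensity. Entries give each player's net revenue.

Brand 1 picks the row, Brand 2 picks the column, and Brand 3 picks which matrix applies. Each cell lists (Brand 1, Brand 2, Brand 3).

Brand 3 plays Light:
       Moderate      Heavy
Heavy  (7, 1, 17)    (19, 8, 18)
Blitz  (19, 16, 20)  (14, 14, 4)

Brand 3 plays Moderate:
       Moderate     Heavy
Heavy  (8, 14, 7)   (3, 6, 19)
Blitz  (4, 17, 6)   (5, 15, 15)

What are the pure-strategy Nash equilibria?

The unique pure-strategy Nash equilibrium is (Blitz, Moderate, Light).

(Heavy, Moderate, Light): Brand 1 can switch to Blitz (7 → 19). Not NE.
(Heavy, Moderate, Moderate): Brand 3 can switch to Light (7 → 17). Not NE.
(Heavy, Heavy, Light): Brand 3 can switch to Moderate (18 → 19). Not NE.
(Heavy, Heavy, Moderate): Brand 1 can switch to Blitz (3 → 5). Not NE.
(Blitz, Moderate, Light): Brand 1 gets 19, best alternative 7; Brand 2 gets 16, best alternative 14; Brand 3 gets 20, best alternative 6. No profitable deviation — NE.
(Blitz, Moderate, Moderate): Brand 1 can switch to Heavy (4 → 8). Not NE.
(Blitz, Heavy, Light): Brand 1 can switch to Heavy (14 → 19). Not NE.
(Blitz, Heavy, Moderate): Brand 2 can switch to Moderate (15 → 17). Not NE.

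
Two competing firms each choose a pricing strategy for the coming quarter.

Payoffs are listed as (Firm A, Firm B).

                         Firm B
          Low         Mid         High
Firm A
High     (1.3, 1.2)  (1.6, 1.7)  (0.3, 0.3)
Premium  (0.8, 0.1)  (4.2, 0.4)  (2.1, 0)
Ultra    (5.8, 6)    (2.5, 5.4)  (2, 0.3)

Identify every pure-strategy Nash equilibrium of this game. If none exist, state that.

(High, Low): Firm A can switch to Ultra (1.3 → 5.8). Not NE.
(High, Mid): Firm A can switch to Premium (1.6 → 4.2). Not NE.
(High, High): Firm A can switch to Premium (0.3 → 2.1). Not NE.
(Premium, Low): Firm A can switch to High (0.8 → 1.3). Not NE.
(Premium, Mid): Firm A gets 4.2, best alternative 2.5; Firm B gets 0.4, best alternative 0.1. No profitable deviation — NE.
(Premium, High): Firm B can switch to Low (0 → 0.1). Not NE.
(Ultra, Low): Firm A gets 5.8, best alternative 1.3; Firm B gets 6, best alternative 5.4. No profitable deviation — NE.
(Ultra, Mid): Firm A can switch to Premium (2.5 → 4.2). Not NE.
(Ultra, High): Firm A can switch to Premium (2 → 2.1). Not NE.

Pure-strategy Nash equilibria: (Premium, Mid), (Ultra, Low)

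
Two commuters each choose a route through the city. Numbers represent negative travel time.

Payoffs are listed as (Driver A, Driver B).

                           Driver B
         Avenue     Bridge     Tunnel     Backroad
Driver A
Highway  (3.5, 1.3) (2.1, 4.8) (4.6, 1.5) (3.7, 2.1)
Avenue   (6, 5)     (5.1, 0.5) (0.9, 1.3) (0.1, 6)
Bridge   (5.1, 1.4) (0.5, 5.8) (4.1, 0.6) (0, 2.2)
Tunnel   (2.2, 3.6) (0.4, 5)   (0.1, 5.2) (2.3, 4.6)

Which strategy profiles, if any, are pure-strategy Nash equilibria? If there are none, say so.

Driver A against Avenue: payoffs 3.5, 6, 5.1, 2.2 → best response Avenue.
Driver A against Bridge: payoffs 2.1, 5.1, 0.5, 0.4 → best response Avenue.
Driver A against Tunnel: payoffs 4.6, 0.9, 4.1, 0.1 → best response Highway.
Driver A against Backroad: payoffs 3.7, 0.1, 0, 2.3 → best response Highway.
Driver B against Highway: payoffs 1.3, 4.8, 1.5, 2.1 → best response Bridge.
Driver B against Avenue: payoffs 5, 0.5, 1.3, 6 → best response Backroad.
Driver B against Bridge: payoffs 1.4, 5.8, 0.6, 2.2 → best response Bridge.
Driver B against Tunnel: payoffs 3.6, 5, 5.2, 4.6 → best response Tunnel.
No profile is a mutual best response for all players.

No pure-strategy Nash equilibrium.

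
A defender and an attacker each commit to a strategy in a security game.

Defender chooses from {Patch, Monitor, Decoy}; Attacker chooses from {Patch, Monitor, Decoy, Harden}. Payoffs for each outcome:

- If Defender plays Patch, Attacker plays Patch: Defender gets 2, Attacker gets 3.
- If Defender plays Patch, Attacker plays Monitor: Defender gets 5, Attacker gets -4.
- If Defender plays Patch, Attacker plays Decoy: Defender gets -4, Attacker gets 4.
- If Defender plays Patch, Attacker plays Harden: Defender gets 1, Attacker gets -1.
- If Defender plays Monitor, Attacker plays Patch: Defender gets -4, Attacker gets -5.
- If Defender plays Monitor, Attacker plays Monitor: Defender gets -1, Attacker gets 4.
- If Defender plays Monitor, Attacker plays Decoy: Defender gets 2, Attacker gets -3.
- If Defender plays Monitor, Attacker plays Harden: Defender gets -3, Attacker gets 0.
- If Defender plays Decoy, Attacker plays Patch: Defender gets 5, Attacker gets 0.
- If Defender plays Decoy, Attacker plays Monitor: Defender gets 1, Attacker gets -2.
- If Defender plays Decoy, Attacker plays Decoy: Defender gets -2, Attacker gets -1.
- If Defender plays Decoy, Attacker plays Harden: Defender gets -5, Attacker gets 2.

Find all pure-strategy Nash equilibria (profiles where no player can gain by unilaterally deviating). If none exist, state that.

Check each profile: it is a Nash equilibrium iff no player can strictly gain by switching unilaterally.
(Patch, Patch): Defender can switch to Decoy (2 → 5). Not NE.
(Patch, Monitor): Attacker can switch to Patch (-4 → 3). Not NE.
(Patch, Decoy): Defender can switch to Monitor (-4 → 2). Not NE.
(Patch, Harden): Attacker can switch to Patch (-1 → 3). Not NE.
(Monitor, Patch): Defender can switch to Patch (-4 → 2). Not NE.
(Monitor, Monitor): Defender can switch to Patch (-1 → 5). Not NE.
(The remaining 6 profiles each have a profitable deviation by the same check.)

There is no pure-strategy Nash equilibrium.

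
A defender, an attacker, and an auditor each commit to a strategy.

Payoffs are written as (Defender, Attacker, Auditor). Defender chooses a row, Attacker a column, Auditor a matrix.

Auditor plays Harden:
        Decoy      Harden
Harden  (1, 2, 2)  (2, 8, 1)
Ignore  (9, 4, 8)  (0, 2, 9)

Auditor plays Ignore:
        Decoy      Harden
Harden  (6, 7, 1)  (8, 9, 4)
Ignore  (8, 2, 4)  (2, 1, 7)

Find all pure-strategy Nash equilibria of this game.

The pure Nash equilibria are (Harden, Harden, Ignore) and (Ignore, Decoy, Harden).

Check each profile: it is a Nash equilibrium iff no player can strictly gain by switching unilaterally.
(Harden, Decoy, Harden): Defender can switch to Ignore (1 → 9). Not NE.
(Harden, Decoy, Ignore): Defender can switch to Ignore (6 → 8). Not NE.
(Harden, Harden, Harden): Auditor can switch to Ignore (1 → 4). Not NE.
(Harden, Harden, Ignore): Defender gets 8, best alternative 2; Attacker gets 9, best alternative 7; Auditor gets 4, best alternative 1. No profitable deviation — NE.
(Ignore, Decoy, Harden): Defender gets 9, best alternative 1; Attacker gets 4, best alternative 2; Auditor gets 8, best alternative 4. No profitable deviation — NE.
(Ignore, Decoy, Ignore): Auditor can switch to Harden (4 → 8). Not NE.
(Ignore, Harden, Harden): Defender can switch to Harden (0 → 2). Not NE.
(Ignore, Harden, Ignore): Defender can switch to Harden (2 → 8). Not NE.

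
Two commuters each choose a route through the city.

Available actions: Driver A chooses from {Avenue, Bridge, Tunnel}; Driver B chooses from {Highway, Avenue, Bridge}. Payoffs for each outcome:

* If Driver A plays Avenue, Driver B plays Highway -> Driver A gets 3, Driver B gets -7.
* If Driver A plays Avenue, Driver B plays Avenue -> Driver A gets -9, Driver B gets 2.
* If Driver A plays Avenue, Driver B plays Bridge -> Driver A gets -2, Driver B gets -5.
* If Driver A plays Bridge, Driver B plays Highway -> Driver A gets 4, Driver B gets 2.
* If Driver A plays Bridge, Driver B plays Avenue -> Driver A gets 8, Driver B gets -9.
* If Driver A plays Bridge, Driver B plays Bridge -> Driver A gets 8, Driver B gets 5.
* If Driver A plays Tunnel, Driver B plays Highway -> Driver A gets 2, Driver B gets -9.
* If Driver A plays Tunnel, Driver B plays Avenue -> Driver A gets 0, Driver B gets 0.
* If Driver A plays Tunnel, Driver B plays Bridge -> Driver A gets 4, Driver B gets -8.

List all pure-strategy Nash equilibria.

For each strategy profile, look for a profitable unilateral deviation.
(Avenue, Highway): Driver A can switch to Bridge (3 → 4). Not NE.
(Avenue, Avenue): Driver A can switch to Bridge (-9 → 8). Not NE.
(Avenue, Bridge): Driver A can switch to Bridge (-2 → 8). Not NE.
(Bridge, Highway): Driver B can switch to Bridge (2 → 5). Not NE.
(Bridge, Avenue): Driver B can switch to Highway (-9 → 2). Not NE.
(Bridge, Bridge): Driver A gets 8, best alternative 4; Driver B gets 5, best alternative 2. No profitable deviation — NE.
(Tunnel, Highway): Driver A can switch to Avenue (2 → 3). Not NE.
(The remaining 2 profiles each have a profitable deviation by the same check.)

The unique pure-strategy Nash equilibrium is (Bridge, Bridge).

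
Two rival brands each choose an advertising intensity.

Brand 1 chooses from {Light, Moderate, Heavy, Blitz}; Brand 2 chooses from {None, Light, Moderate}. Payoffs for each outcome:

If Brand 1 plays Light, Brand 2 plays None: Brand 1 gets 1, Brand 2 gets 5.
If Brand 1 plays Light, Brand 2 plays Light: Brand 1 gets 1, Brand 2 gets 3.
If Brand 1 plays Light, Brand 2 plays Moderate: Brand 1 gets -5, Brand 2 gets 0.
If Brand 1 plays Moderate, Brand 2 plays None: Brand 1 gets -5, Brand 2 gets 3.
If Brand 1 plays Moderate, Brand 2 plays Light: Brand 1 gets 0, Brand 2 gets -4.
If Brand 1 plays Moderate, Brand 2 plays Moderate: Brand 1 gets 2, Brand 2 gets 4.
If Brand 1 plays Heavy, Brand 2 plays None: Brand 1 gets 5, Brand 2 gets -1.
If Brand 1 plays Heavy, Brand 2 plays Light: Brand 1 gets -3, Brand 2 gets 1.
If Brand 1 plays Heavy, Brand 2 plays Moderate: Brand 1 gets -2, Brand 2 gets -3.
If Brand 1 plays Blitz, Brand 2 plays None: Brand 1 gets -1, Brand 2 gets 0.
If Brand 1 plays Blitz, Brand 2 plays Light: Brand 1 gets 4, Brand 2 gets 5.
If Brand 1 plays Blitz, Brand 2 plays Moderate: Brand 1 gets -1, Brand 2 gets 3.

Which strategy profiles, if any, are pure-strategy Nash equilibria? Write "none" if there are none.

Brand 1 against None: payoffs 1, -5, 5, -1 → best response Heavy.
Brand 1 against Light: payoffs 1, 0, -3, 4 → best response Blitz.
Brand 1 against Moderate: payoffs -5, 2, -2, -1 → best response Moderate.
Brand 2 against Light: payoffs 5, 3, 0 → best response None.
Brand 2 against Moderate: payoffs 3, -4, 4 → best response Moderate.
Brand 2 against Heavy: payoffs -1, 1, -3 → best response Light.
Brand 2 against Blitz: payoffs 0, 5, 3 → best response Light.
Mutual best responses: (Moderate, Moderate); (Blitz, Light).

The pure Nash equilibria are (Moderate, Moderate), (Blitz, Light).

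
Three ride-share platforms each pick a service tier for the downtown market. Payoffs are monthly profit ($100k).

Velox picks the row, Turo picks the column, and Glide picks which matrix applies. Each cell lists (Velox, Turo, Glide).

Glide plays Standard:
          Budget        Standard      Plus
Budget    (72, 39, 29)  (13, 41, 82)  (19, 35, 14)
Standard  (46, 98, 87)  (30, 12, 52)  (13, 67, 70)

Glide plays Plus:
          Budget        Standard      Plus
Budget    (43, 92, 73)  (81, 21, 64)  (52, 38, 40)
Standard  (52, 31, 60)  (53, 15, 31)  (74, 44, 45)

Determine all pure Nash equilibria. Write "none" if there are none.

No pure-strategy Nash equilibrium.

(Budget, Budget, Standard): Turo can switch to Standard (39 → 41). Not NE.
(Budget, Budget, Plus): Velox can switch to Standard (43 → 52). Not NE.
(Budget, Standard, Standard): Velox can switch to Standard (13 → 30). Not NE.
(Budget, Standard, Plus): Turo can switch to Budget (21 → 92). Not NE.
(Budget, Plus, Standard): Turo can switch to Budget (35 → 39). Not NE.
(Budget, Plus, Plus): Velox can switch to Standard (52 → 74). Not NE.
(Standard, Budget, Standard): Velox can switch to Budget (46 → 72). Not NE.
(Standard, Budget, Plus): Turo can switch to Plus (31 → 44). Not NE.
(Standard, Standard, Standard): Turo can switch to Budget (12 → 98). Not NE.
(Standard, Standard, Plus): Velox can switch to Budget (53 → 81). Not NE.
(Standard, Plus, Standard): Velox can switch to Budget (13 → 19). Not NE.
(Standard, Plus, Plus): Glide can switch to Standard (45 → 70). Not NE.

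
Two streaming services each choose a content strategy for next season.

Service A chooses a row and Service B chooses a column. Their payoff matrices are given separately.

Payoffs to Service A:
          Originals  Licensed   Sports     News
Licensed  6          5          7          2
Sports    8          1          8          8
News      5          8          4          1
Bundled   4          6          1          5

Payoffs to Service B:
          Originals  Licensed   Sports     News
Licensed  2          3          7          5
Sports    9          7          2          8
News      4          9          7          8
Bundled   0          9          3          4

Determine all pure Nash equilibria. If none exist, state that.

(Sports, Originals); (News, Licensed)

(Licensed, Originals): Service A can switch to Sports (6 → 8). Not NE.
(Licensed, Licensed): Service A can switch to News (5 → 8). Not NE.
(Licensed, Sports): Service A can switch to Sports (7 → 8). Not NE.
(Licensed, News): Service A can switch to Sports (2 → 8). Not NE.
(Sports, Originals): Service A gets 8, best alternative 6; Service B gets 9, best alternative 8. No profitable deviation — NE.
(Sports, Licensed): Service A can switch to Licensed (1 → 5). Not NE.
(Sports, Sports): Service B can switch to Originals (2 → 9). Not NE.
(Sports, News): Service B can switch to Originals (8 → 9). Not NE.
(News, Originals): Service A can switch to Licensed (5 → 6). Not NE.
(News, Licensed): Service A gets 8, best alternative 6; Service B gets 9, best alternative 8. No profitable deviation — NE.
(The remaining 6 profiles each have a profitable deviation by the same check.)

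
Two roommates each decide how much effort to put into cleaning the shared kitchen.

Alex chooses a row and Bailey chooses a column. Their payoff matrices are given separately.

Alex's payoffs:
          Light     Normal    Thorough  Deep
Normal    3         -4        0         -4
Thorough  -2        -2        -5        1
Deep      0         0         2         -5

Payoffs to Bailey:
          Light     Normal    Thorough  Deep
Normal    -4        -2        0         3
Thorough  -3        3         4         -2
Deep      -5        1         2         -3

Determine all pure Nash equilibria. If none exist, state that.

The unique pure-strategy Nash equilibrium is (Deep, Thorough).

For each strategy profile, look for a profitable unilateral deviation.
(Normal, Light): Bailey can switch to Normal (-4 → -2). Not NE.
(Normal, Normal): Alex can switch to Thorough (-4 → -2). Not NE.
(Normal, Thorough): Alex can switch to Deep (0 → 2). Not NE.
(Normal, Deep): Alex can switch to Thorough (-4 → 1). Not NE.
(Thorough, Light): Alex can switch to Normal (-2 → 3). Not NE.
(Thorough, Normal): Alex can switch to Deep (-2 → 0). Not NE.
(Thorough, Thorough): Alex can switch to Normal (-5 → 0). Not NE.
(Thorough, Deep): Bailey can switch to Normal (-2 → 3). Not NE.
(Deep, Thorough): Alex gets 2, best alternative 0; Bailey gets 2, best alternative 1. No profitable deviation — NE.
(The remaining 3 profiles each have a profitable deviation by the same check.)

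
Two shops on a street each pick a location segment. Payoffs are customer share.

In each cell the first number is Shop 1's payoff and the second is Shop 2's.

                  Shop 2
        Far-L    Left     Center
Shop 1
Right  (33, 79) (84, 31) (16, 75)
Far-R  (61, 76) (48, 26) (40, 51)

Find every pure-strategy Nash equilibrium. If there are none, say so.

The unique pure-strategy Nash equilibrium is (Far-R, Far-L).

(Right, Far-L): Shop 1 can switch to Far-R (33 → 61). Not NE.
(Right, Left): Shop 2 can switch to Far-L (31 → 79). Not NE.
(Right, Center): Shop 1 can switch to Far-R (16 → 40). Not NE.
(Far-R, Far-L): Shop 1 gets 61, best alternative 33; Shop 2 gets 76, best alternative 51. No profitable deviation — NE.
(Far-R, Left): Shop 1 can switch to Right (48 → 84). Not NE.
(Far-R, Center): Shop 2 can switch to Far-L (51 → 76). Not NE.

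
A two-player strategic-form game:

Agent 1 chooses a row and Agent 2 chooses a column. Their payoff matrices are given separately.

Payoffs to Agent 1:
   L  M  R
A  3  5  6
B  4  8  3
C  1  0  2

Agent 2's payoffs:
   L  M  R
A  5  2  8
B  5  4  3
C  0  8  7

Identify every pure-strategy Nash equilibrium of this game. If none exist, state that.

Pure-strategy Nash equilibria: (A, R), (B, L)

Agent 1 against L: payoffs 3, 4, 1 → best response B.
Agent 1 against M: payoffs 5, 8, 0 → best response B.
Agent 1 against R: payoffs 6, 3, 2 → best response A.
Agent 2 against A: payoffs 5, 2, 8 → best response R.
Agent 2 against B: payoffs 5, 4, 3 → best response L.
Agent 2 against C: payoffs 0, 8, 7 → best response M.
Mutual best responses: (A, R); (B, L).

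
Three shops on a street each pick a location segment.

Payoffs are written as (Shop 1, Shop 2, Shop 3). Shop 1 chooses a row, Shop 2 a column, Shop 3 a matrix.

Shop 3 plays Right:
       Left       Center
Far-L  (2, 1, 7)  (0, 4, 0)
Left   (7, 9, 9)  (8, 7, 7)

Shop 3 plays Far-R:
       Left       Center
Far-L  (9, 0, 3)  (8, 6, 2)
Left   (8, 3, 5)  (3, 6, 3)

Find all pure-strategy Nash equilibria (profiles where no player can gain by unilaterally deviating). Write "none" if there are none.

(Far-L, Center, Far-R); (Left, Left, Right)

Shop 1 against (Left, Right): payoffs 2, 7 → best response Left.
Shop 1 against (Left, Far-R): payoffs 9, 8 → best response Far-L.
Shop 1 against (Center, Right): payoffs 0, 8 → best response Left.
Shop 1 against (Center, Far-R): payoffs 8, 3 → best response Far-L.
Shop 2 against (Far-L, Right): payoffs 1, 4 → best response Center.
Shop 2 against (Far-L, Far-R): payoffs 0, 6 → best response Center.
Shop 2 against (Left, Right): payoffs 9, 7 → best response Left.
Shop 2 against (Left, Far-R): payoffs 3, 6 → best response Center.
Shop 3 against (Far-L, Left): payoffs 7, 3 → best response Right.
Shop 3 against (Far-L, Center): payoffs 0, 2 → best response Far-R.
Shop 3 against (Left, Left): payoffs 9, 5 → best response Right.
Shop 3 against (Left, Center): payoffs 7, 3 → best response Right.
Mutual best responses: (Far-L, Center, Far-R); (Left, Left, Right).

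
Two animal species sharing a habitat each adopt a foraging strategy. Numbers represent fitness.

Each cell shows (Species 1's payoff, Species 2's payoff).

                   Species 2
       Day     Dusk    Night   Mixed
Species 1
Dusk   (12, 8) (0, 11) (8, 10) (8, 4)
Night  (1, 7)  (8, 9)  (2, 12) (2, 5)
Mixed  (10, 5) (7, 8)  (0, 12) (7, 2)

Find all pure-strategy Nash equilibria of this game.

Check each profile: it is a Nash equilibrium iff no player can strictly gain by switching unilaterally.
(Dusk, Day): Species 2 can switch to Dusk (8 → 11). Not NE.
(Dusk, Dusk): Species 1 can switch to Night (0 → 8). Not NE.
(Dusk, Night): Species 2 can switch to Dusk (10 → 11). Not NE.
(Dusk, Mixed): Species 2 can switch to Day (4 → 8). Not NE.
(Night, Day): Species 1 can switch to Dusk (1 → 12). Not NE.
(Night, Dusk): Species 2 can switch to Night (9 → 12). Not NE.
(Night, Night): Species 1 can switch to Dusk (2 → 8). Not NE.
(Night, Mixed): Species 1 can switch to Dusk (2 → 8). Not NE.
(Mixed, Day): Species 1 can switch to Dusk (10 → 12). Not NE.
(Mixed, Dusk): Species 1 can switch to Night (7 → 8). Not NE.
(The remaining 2 profiles each have a profitable deviation by the same check.)

There is no pure-strategy Nash equilibrium.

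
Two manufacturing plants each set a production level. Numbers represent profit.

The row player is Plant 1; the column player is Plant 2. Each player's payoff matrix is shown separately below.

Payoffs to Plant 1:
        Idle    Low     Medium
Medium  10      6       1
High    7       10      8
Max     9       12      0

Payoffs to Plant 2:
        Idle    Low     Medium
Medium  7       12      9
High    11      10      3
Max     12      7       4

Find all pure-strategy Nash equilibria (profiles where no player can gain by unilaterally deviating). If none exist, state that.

Mark each player's best response to every combination of opponents' strategies; a profile where every player is best-responding is a pure Nash equilibrium.
Plant 1 against Idle: payoffs 10, 7, 9 → best response Medium.
Plant 1 against Low: payoffs 6, 10, 12 → best response Max.
Plant 1 against Medium: payoffs 1, 8, 0 → best response High.
Plant 2 against Medium: payoffs 7, 12, 9 → best response Low.
Plant 2 against High: payoffs 11, 10, 3 → best response Idle.
Plant 2 against Max: payoffs 12, 7, 4 → best response Idle.
No profile is a mutual best response for all players.

There is no pure-strategy Nash equilibrium.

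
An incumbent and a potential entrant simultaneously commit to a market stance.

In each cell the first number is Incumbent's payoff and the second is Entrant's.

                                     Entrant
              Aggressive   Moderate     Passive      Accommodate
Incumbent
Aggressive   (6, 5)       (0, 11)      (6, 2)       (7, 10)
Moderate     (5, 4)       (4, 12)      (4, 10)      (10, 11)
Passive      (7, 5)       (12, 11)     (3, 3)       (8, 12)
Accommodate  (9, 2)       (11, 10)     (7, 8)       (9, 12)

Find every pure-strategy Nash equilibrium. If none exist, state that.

Incumbent against Aggressive: payoffs 6, 5, 7, 9 → best response Accommodate.
Incumbent against Moderate: payoffs 0, 4, 12, 11 → best response Passive.
Incumbent against Passive: payoffs 6, 4, 3, 7 → best response Accommodate.
Incumbent against Accommodate: payoffs 7, 10, 8, 9 → best response Moderate.
Entrant against Aggressive: payoffs 5, 11, 2, 10 → best response Moderate.
Entrant against Moderate: payoffs 4, 12, 10, 11 → best response Moderate.
Entrant against Passive: payoffs 5, 11, 3, 12 → best response Accommodate.
Entrant against Accommodate: payoffs 2, 10, 8, 12 → best response Accommodate.
No profile is a mutual best response for all players.

none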